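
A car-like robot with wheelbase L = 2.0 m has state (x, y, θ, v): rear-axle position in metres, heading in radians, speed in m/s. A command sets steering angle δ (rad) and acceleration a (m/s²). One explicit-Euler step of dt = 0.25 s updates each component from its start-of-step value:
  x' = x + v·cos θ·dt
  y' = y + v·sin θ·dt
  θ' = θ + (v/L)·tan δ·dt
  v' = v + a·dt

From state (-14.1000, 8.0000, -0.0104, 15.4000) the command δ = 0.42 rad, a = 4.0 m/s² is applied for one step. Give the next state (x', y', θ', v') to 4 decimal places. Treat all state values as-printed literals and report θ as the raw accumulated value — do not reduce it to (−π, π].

(-10.2502, 7.9600, 0.8493, 16.4000)

x' = -14.1000 + 15.4000·cos(-0.0104)·0.25 = -10.2502
y' = 8.0000 + 15.4000·sin(-0.0104)·0.25 = 7.9600
θ' = -0.0104 + (15.4000/2.0)·tan(0.42)·0.25 = 0.8493
v' = 15.4000 + 4.0000·0.25 = 16.4000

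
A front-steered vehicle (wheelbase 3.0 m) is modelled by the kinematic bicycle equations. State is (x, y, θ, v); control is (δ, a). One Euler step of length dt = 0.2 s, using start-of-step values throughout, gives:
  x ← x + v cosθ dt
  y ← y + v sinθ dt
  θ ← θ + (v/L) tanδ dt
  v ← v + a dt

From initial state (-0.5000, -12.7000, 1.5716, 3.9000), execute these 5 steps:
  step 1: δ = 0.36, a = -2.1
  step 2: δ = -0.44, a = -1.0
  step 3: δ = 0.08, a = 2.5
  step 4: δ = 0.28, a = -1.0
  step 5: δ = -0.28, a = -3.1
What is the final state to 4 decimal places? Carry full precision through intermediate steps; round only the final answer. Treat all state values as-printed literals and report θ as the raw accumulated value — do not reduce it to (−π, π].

after step 1 (δ=0.36, a=-2.1): (-0.500627, -11.920000, 1.669465, 3.480000)
after step 2 (δ=-0.44, a=-1.0): (-0.569189, -11.227385, 1.560244, 3.280000)
after step 3 (δ=0.08, a=2.5): (-0.562266, -10.571422, 1.577774, 3.780000)
after step 4 (δ=0.28, a=-1.0): (-0.567542, -9.815440, 1.650238, 3.580000)
after step 5 (δ=-0.28, a=-3.1): (-0.624362, -9.101699, 1.581608, 2.960000)

(-0.6244, -9.1017, 1.5816, 2.9600)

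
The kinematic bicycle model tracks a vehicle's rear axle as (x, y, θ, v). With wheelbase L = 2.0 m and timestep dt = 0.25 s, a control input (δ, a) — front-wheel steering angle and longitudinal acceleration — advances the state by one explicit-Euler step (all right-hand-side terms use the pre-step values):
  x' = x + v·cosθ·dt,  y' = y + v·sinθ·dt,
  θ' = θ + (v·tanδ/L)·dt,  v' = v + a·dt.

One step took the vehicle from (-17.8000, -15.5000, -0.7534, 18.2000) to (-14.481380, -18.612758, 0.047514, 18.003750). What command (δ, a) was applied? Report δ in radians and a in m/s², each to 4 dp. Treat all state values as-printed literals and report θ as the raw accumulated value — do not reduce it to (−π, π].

a = (v'−v)/dt = (-0.196250)/0.25 = -0.7850
Δθ = θ'−θ = 0.800914;  (v·dt/L) = 18.2000·0.25/2.0 = 2.275000
tan δ = Δθ·L/(v·dt) = 0.352050  →  δ = 0.3385

δ = 0.3385, a = -0.7850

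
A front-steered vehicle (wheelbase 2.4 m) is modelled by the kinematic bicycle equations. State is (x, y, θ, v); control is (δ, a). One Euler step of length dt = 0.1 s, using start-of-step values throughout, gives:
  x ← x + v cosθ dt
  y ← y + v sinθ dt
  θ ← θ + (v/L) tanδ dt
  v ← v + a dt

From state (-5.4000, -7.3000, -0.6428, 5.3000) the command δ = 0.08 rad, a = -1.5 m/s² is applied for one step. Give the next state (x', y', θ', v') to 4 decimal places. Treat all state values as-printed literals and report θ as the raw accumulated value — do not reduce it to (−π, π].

x' = -5.4000 + 5.3000·cos(-0.6428)·0.1 = -4.9758
y' = -7.3000 + 5.3000·sin(-0.6428)·0.1 = -7.6177
θ' = -0.6428 + (5.3000/2.4)·tan(0.08)·0.1 = -0.6251
v' = 5.3000 − 1.5000·0.1 = 5.1500

(-4.9758, -7.6177, -0.6251, 5.1500)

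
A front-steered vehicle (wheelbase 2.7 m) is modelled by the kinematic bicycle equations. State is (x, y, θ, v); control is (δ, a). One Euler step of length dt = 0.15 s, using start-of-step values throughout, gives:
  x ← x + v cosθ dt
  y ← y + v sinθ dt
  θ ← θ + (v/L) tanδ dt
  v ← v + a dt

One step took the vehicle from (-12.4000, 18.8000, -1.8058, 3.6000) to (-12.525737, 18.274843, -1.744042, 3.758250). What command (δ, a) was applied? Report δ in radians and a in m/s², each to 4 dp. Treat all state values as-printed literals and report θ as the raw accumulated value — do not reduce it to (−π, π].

a = (v'−v)/dt = (0.158250)/0.15 = 1.0550
Δθ = θ'−θ = 0.061758;  (v·dt/L) = 3.6000·0.15/2.7 = 0.200000
tan δ = Δθ·L/(v·dt) = 0.308790  →  δ = 0.2995

δ = 0.2995, a = 1.0550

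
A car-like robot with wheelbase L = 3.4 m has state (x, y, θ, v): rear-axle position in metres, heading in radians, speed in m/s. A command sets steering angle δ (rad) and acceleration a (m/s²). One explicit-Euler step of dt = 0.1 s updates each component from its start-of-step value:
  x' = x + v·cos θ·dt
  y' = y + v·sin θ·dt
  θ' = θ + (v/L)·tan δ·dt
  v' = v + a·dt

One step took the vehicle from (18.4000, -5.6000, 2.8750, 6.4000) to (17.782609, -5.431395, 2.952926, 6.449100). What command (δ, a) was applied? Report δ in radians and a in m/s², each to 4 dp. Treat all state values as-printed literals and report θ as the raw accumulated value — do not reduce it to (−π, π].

a = (v'−v)/dt = (0.049100)/0.1 = 0.4910
Δθ = θ'−θ = 0.077926;  (v·dt/L) = 6.4000·0.1/3.4 = 0.188235
tan δ = Δθ·L/(v·dt) = 0.413982  →  δ = 0.3925

δ = 0.3925, a = 0.4910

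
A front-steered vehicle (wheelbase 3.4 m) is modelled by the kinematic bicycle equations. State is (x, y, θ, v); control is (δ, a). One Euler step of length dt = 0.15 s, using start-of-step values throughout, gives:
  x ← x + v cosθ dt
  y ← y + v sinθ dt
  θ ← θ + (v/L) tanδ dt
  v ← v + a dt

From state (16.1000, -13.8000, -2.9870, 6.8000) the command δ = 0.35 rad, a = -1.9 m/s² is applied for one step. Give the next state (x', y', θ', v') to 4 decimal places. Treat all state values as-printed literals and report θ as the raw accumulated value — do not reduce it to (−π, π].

(15.0922, -13.9571, -2.8775, 6.5150)

x' = 16.1000 + 6.8000·cos(-2.9870)·0.15 = 15.0922
y' = -13.8000 + 6.8000·sin(-2.9870)·0.15 = -13.9571
θ' = -2.9870 + (6.8000/3.4)·tan(0.35)·0.15 = -2.8775
v' = 6.8000 − 1.9000·0.15 = 6.5150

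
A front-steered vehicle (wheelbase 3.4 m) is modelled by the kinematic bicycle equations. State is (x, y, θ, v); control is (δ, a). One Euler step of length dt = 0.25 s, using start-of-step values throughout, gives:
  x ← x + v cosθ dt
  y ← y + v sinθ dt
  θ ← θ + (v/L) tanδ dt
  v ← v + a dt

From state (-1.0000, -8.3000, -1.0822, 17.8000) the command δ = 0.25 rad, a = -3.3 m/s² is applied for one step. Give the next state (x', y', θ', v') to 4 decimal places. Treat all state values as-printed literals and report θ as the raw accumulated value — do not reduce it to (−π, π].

(1.0888, -12.2293, -0.7480, 16.9750)

x' = -1.0000 + 17.8000·cos(-1.0822)·0.25 = 1.0888
y' = -8.3000 + 17.8000·sin(-1.0822)·0.25 = -12.2293
θ' = -1.0822 + (17.8000/3.4)·tan(0.25)·0.25 = -0.7480
v' = 17.8000 − 3.3000·0.25 = 16.9750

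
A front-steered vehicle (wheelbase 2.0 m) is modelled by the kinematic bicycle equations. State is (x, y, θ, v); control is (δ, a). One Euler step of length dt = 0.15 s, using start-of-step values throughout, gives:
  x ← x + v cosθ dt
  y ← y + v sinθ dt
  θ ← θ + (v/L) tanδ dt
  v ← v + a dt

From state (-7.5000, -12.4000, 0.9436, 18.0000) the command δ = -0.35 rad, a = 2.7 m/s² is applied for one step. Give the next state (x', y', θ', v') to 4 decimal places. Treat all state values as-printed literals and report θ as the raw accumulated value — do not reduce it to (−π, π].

x' = -7.5000 + 18.0000·cos(0.9436)·0.15 = -5.9154
y' = -12.4000 + 18.0000·sin(0.9436)·0.15 = -10.2139
θ' = 0.9436 + (18.0000/2.0)·tan(-0.35)·0.15 = 0.4508
v' = 18.0000 + 2.7000·0.15 = 18.4050

(-5.9154, -10.2139, 0.4508, 18.4050)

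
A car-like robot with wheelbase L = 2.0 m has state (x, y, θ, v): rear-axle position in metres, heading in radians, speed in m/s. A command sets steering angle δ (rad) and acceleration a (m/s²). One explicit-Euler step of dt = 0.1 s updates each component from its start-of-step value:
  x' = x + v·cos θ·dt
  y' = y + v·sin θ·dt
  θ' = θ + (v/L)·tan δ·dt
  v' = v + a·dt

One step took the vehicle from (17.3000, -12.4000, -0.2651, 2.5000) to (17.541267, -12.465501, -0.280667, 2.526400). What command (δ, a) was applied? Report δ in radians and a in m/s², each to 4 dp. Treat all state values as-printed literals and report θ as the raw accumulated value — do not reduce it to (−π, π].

δ = -0.1239, a = 0.2640

a = (v'−v)/dt = (0.026400)/0.1 = 0.2640
Δθ = θ'−θ = -0.015567;  (v·dt/L) = 2.5000·0.1/2.0 = 0.125000
tan δ = Δθ·L/(v·dt) = -0.124536  →  δ = -0.1239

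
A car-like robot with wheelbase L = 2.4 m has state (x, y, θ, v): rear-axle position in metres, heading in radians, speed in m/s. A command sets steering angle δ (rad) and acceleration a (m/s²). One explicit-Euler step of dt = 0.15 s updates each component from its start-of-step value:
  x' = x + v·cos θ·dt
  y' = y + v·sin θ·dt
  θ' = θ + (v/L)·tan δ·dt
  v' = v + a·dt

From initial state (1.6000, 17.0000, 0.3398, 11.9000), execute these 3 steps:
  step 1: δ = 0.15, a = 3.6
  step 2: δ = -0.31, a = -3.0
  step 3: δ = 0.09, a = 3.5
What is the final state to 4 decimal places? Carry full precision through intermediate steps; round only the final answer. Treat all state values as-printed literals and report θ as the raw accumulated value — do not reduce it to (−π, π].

(6.7229, 18.7732, 0.2708, 12.5150)

after step 1 (δ=0.15, a=3.6): (3.282936, 17.594938, 0.452207, 12.440000)
after step 2 (δ=-0.31, a=-3.0): (4.961375, 18.410290, 0.203152, 11.990000)
after step 3 (δ=0.09, a=3.5): (6.722890, 18.773151, 0.270779, 12.515000)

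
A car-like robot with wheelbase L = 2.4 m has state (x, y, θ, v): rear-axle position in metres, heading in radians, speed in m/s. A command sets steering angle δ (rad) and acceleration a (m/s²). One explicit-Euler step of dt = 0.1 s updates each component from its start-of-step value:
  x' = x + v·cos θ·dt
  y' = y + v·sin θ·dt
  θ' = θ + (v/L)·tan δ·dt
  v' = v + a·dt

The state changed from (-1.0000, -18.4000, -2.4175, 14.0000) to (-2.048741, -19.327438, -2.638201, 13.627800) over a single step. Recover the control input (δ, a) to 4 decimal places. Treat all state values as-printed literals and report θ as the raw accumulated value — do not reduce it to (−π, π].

δ = -0.3617, a = -3.7220

a = (v'−v)/dt = (-0.372200)/0.1 = -3.7220
Δθ = θ'−θ = -0.220701;  (v·dt/L) = 14.0000·0.1/2.4 = 0.583333
tan δ = Δθ·L/(v·dt) = -0.378345  →  δ = -0.3617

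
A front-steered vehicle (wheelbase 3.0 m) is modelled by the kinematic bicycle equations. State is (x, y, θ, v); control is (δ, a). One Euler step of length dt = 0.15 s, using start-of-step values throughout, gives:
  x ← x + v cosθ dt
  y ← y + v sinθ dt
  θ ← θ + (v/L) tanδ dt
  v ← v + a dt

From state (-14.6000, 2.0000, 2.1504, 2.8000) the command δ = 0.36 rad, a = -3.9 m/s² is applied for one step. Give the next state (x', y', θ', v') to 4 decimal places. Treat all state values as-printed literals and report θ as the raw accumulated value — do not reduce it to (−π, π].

(-14.8300, 2.3514, 2.2031, 2.2150)

x' = -14.6000 + 2.8000·cos(2.1504)·0.15 = -14.8300
y' = 2.0000 + 2.8000·sin(2.1504)·0.15 = 2.3514
θ' = 2.1504 + (2.8000/3.0)·tan(0.36)·0.15 = 2.2031
v' = 2.8000 − 3.9000·0.15 = 2.2150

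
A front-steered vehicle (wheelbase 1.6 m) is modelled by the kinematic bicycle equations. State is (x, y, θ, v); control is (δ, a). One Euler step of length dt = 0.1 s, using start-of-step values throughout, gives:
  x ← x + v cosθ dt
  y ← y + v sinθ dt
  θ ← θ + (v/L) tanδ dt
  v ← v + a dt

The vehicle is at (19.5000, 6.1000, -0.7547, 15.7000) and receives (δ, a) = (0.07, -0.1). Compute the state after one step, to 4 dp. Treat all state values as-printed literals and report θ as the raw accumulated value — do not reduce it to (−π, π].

(20.6437, 5.0244, -0.6859, 15.6900)

x' = 19.5000 + 15.7000·cos(-0.7547)·0.1 = 20.6437
y' = 6.1000 + 15.7000·sin(-0.7547)·0.1 = 5.0244
θ' = -0.7547 + (15.7000/1.6)·tan(0.07)·0.1 = -0.6859
v' = 15.7000 − 0.1000·0.1 = 15.6900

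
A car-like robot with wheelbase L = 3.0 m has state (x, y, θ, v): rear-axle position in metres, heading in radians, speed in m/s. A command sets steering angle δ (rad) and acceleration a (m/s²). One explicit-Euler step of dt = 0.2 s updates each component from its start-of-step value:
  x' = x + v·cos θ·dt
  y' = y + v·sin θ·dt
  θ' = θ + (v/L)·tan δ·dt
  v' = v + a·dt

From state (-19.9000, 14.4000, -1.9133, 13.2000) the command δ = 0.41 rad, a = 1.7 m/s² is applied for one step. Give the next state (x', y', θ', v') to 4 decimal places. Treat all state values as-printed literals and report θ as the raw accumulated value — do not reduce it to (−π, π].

x' = -19.9000 + 13.2000·cos(-1.9133)·0.2 = -20.7866
y' = 14.4000 + 13.2000·sin(-1.9133)·0.2 = 11.9133
θ' = -1.9133 + (13.2000/3.0)·tan(0.41)·0.2 = -1.5308
v' = 13.2000 + 1.7000·0.2 = 13.5400

(-20.7866, 11.9133, -1.5308, 13.5400)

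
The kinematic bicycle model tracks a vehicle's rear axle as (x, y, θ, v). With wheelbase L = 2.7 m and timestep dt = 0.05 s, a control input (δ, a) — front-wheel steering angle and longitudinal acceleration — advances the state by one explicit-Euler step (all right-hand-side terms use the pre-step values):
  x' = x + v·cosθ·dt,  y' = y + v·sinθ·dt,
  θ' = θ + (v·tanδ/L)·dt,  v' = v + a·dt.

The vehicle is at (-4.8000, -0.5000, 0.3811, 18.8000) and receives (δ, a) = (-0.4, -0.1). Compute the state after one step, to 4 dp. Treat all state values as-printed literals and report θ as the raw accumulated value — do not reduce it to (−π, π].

(-3.9274, -0.1504, 0.2339, 18.7950)

x' = -4.8000 + 18.8000·cos(0.3811)·0.05 = -3.9274
y' = -0.5000 + 18.8000·sin(0.3811)·0.05 = -0.1504
θ' = 0.3811 + (18.8000/2.7)·tan(-0.4)·0.05 = 0.2339
v' = 18.8000 − 0.1000·0.05 = 18.7950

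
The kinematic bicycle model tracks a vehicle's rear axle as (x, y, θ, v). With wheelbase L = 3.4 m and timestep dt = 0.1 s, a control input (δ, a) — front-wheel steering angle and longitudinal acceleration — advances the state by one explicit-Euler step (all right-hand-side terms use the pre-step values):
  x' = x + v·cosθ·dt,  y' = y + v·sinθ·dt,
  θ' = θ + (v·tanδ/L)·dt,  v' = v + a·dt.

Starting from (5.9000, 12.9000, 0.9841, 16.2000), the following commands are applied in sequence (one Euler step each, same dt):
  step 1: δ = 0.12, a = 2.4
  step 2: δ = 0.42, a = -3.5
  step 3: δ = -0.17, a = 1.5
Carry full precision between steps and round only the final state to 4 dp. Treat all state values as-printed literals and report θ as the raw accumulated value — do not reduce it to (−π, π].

after step 1 (δ=0.12, a=2.4): (6.796853, 14.249094, 1.041553, 16.440000)
after step 2 (δ=0.42, a=-3.5): (7.626877, 15.668177, 1.257483, 16.090000)
after step 3 (δ=-0.17, a=1.5): (8.122790, 17.198847, 1.176249, 16.240000)

(8.1228, 17.1988, 1.1762, 16.2400)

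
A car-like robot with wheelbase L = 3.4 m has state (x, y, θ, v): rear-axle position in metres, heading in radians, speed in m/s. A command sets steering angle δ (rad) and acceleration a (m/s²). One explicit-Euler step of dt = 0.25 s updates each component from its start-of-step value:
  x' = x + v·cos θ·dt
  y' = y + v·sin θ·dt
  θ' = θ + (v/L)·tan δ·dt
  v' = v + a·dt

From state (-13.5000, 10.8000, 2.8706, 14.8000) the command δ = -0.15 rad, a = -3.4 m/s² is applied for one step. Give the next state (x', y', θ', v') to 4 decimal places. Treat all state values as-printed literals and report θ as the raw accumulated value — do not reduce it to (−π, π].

(-17.0650, 11.7904, 2.7061, 13.9500)

x' = -13.5000 + 14.8000·cos(2.8706)·0.25 = -17.0650
y' = 10.8000 + 14.8000·sin(2.8706)·0.25 = 11.7904
θ' = 2.8706 + (14.8000/3.4)·tan(-0.15)·0.25 = 2.7061
v' = 14.8000 − 3.4000·0.25 = 13.9500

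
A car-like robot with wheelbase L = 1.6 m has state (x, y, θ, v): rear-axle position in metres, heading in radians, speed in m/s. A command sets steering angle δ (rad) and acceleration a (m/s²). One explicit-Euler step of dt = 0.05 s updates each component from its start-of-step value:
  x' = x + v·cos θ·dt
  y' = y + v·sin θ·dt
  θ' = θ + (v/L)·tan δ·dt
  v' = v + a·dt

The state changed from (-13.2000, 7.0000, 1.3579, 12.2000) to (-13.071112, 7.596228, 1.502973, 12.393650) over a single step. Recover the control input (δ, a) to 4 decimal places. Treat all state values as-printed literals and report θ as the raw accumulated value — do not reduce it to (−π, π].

δ = 0.3636, a = 3.8730

a = (v'−v)/dt = (0.193650)/0.05 = 3.8730
Δθ = θ'−θ = 0.145073;  (v·dt/L) = 12.2000·0.05/1.6 = 0.381250
tan δ = Δθ·L/(v·dt) = 0.380519  →  δ = 0.3636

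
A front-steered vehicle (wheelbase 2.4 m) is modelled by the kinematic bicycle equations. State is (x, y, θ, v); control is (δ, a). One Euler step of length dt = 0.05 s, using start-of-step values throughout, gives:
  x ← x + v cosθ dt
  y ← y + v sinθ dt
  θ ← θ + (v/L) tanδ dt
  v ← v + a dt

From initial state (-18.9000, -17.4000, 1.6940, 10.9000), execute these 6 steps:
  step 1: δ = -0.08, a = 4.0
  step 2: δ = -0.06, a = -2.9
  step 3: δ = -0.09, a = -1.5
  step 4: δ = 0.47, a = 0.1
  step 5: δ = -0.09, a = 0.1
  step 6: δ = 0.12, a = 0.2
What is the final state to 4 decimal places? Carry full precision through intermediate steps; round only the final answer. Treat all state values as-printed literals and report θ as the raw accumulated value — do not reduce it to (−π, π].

(-19.3033, -14.1471, 1.7633, 10.9000)

after step 1 (δ=-0.08, a=4.0): (-18.966976, -16.859131, 1.675794, 11.100000)
after step 2 (δ=-0.06, a=-2.9): (-19.025143, -16.307188, 1.661903, 10.955000)
after step 3 (δ=-0.09, a=-1.5): (-19.074978, -15.761709, 1.641307, 10.880000)
after step 4 (δ=0.47, a=0.1): (-19.113304, -15.219061, 1.756445, 10.885000)
after step 5 (δ=-0.09, a=0.1): (-19.213764, -14.684163, 1.735981, 10.890000)
after step 6 (δ=0.12, a=0.2): (-19.303298, -14.147075, 1.763337, 10.900000)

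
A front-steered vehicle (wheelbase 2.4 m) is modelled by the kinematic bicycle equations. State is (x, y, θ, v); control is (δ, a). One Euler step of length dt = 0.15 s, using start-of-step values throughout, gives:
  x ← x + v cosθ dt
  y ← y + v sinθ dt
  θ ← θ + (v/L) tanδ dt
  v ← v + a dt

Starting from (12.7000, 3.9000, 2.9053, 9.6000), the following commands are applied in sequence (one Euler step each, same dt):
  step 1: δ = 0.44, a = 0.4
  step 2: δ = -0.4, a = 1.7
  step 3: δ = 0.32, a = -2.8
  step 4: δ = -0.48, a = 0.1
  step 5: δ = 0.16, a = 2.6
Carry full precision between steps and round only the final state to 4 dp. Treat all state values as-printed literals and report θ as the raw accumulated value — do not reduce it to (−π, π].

(5.6161, 4.9230, 2.9248, 9.9000)

after step 1 (δ=0.44, a=0.4): (11.300014, 4.237104, 3.187768, 9.660000)
after step 2 (δ=-0.4, a=1.7): (9.852558, 4.170219, 2.932507, 9.915000)
after step 3 (δ=0.32, a=-2.8): (8.397699, 4.478921, 3.137865, 9.495000)
after step 4 (δ=-0.48, a=0.1): (6.973459, 4.484231, 2.828915, 9.510000)
after step 5 (δ=0.16, a=2.6): (5.616125, 4.923033, 2.924835, 9.900000)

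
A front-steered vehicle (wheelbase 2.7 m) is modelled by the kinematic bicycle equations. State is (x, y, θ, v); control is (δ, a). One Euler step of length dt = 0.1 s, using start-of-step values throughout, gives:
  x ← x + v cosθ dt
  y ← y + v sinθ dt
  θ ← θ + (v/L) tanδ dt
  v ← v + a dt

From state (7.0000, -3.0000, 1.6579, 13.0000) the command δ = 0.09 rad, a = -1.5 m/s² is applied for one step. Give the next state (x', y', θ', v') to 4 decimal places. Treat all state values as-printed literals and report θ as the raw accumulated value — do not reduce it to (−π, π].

(6.8869, -1.7049, 1.7014, 12.8500)

x' = 7.0000 + 13.0000·cos(1.6579)·0.1 = 6.8869
y' = -3.0000 + 13.0000·sin(1.6579)·0.1 = -1.7049
θ' = 1.6579 + (13.0000/2.7)·tan(0.09)·0.1 = 1.7014
v' = 13.0000 − 1.5000·0.1 = 12.8500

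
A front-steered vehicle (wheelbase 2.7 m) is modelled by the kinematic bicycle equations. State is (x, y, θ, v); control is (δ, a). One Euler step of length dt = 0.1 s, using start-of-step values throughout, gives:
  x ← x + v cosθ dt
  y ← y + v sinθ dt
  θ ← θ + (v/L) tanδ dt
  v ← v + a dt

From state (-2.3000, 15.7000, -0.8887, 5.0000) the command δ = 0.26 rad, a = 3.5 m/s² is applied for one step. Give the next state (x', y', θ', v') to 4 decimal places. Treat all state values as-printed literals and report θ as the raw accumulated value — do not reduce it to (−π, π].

(-1.9848, 15.3119, -0.8394, 5.3500)

x' = -2.3000 + 5.0000·cos(-0.8887)·0.1 = -1.9848
y' = 15.7000 + 5.0000·sin(-0.8887)·0.1 = 15.3119
θ' = -0.8887 + (5.0000/2.7)·tan(0.26)·0.1 = -0.8394
v' = 5.0000 + 3.5000·0.1 = 5.3500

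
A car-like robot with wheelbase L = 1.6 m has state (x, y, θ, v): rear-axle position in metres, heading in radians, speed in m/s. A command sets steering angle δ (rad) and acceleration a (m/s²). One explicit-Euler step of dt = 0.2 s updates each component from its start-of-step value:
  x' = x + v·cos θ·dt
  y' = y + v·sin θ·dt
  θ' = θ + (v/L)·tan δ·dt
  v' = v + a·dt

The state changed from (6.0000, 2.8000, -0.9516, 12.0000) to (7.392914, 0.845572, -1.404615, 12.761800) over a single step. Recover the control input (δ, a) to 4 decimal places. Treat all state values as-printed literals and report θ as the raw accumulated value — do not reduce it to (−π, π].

δ = -0.2933, a = 3.8090

a = (v'−v)/dt = (0.761800)/0.2 = 3.8090
Δθ = θ'−θ = -0.453015;  (v·dt/L) = 12.0000·0.2/1.6 = 1.500000
tan δ = Δθ·L/(v·dt) = -0.302010  →  δ = -0.2933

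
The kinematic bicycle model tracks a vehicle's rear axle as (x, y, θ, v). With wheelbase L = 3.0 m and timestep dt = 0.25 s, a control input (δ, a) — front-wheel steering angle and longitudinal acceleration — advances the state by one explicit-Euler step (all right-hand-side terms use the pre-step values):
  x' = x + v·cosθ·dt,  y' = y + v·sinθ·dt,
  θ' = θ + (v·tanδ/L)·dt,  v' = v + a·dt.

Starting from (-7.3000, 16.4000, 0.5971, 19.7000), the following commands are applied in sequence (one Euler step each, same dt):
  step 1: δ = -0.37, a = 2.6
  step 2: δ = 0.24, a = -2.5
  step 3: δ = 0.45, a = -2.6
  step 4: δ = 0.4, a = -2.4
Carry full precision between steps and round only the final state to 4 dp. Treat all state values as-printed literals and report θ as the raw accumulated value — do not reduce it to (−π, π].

(8.3075, 25.1649, 1.8414, 18.4750)

after step 1 (δ=-0.37, a=2.6): (-3.227175, 19.169065, -0.039642, 20.350000)
after step 2 (δ=0.24, a=-2.5): (1.856328, 18.967439, 0.375357, 19.725000)
after step 3 (δ=0.45, a=-2.6): (6.444249, 20.775257, 1.169378, 19.075000)
after step 4 (δ=0.4, a=-2.4): (8.307514, 25.164929, 1.841444, 18.475000)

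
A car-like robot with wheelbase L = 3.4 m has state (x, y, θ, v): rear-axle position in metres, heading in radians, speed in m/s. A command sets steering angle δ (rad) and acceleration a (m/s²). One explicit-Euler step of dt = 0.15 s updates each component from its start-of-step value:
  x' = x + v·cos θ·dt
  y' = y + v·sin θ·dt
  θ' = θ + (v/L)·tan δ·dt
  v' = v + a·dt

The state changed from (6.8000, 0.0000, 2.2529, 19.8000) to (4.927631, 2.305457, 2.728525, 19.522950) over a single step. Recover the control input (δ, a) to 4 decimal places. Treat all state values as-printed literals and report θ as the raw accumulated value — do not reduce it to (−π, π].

a = (v'−v)/dt = (-0.277050)/0.15 = -1.8470
Δθ = θ'−θ = 0.475625;  (v·dt/L) = 19.8000·0.15/3.4 = 0.873529
tan δ = Δθ·L/(v·dt) = 0.544487  →  δ = 0.4986

δ = 0.4986, a = -1.8470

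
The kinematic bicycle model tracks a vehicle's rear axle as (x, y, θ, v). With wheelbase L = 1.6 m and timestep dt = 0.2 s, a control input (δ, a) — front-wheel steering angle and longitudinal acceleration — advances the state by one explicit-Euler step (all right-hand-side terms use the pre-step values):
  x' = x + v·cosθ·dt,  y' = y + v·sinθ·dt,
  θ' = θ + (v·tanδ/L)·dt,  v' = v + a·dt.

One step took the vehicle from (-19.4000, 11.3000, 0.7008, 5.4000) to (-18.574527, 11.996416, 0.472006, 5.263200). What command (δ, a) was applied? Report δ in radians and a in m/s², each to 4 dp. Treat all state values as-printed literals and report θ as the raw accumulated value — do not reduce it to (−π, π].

a = (v'−v)/dt = (-0.136800)/0.2 = -0.6840
Δθ = θ'−θ = -0.228794;  (v·dt/L) = 5.4000·0.2/1.6 = 0.675000
tan δ = Δθ·L/(v·dt) = -0.338954  →  δ = -0.3268

δ = -0.3268, a = -0.6840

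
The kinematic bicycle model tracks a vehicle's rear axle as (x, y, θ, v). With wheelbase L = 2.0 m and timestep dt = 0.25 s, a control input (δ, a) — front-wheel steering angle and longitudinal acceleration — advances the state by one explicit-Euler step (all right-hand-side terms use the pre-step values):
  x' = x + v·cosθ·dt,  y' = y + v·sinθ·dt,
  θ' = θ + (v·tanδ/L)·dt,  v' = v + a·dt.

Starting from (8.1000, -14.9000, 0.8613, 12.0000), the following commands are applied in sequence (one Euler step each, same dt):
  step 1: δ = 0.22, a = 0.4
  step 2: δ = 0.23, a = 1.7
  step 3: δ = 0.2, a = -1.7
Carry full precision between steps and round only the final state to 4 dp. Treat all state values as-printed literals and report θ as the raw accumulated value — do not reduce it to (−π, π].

(11.2221, -6.6775, 1.8682, 12.1000)

after step 1 (δ=0.22, a=0.4): (10.054355, -12.623930, 1.196729, 12.100000)
after step 2 (δ=0.23, a=1.7): (11.159703, -9.808112, 1.550871, 12.525000)
after step 3 (δ=0.2, a=-1.7): (11.222091, -6.677483, 1.868239, 12.100000)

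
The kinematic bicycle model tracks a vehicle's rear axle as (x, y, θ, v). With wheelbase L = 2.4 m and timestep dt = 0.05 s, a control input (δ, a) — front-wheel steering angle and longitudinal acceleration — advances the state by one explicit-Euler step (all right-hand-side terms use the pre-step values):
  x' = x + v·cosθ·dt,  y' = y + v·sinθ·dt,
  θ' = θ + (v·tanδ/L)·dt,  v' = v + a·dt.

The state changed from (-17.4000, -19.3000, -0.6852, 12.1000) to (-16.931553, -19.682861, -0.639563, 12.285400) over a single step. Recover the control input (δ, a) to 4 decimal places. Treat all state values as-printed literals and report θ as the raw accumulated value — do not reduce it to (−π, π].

δ = 0.1791, a = 3.7080

a = (v'−v)/dt = (0.185400)/0.05 = 3.7080
Δθ = θ'−θ = 0.045637;  (v·dt/L) = 12.1000·0.05/2.4 = 0.252083
tan δ = Δθ·L/(v·dt) = 0.181039  →  δ = 0.1791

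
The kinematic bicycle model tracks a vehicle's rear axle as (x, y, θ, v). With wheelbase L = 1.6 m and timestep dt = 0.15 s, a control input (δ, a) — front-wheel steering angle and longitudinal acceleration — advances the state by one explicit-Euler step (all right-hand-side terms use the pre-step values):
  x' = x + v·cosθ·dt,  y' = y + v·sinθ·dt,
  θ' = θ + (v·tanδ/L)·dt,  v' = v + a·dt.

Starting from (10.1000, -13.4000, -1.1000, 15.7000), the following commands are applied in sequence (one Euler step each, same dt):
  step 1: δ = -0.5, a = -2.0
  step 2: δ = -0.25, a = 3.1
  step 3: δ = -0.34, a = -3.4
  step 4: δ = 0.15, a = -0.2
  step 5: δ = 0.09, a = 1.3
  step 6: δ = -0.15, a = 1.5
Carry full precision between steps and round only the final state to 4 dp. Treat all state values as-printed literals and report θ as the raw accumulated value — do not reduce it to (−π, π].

(2.9638, -22.9762, -2.6716, 15.7450)

after step 1 (δ=-0.5, a=-2.0): (11.168219, -15.498793, -1.904089, 15.400000)
after step 2 (δ=-0.25, a=3.1): (10.412488, -17.681675, -2.272739, 15.865000)
after step 3 (δ=-0.34, a=-3.4): (8.875878, -19.498826, -2.798867, 15.355000)
after step 4 (δ=0.15, a=-0.2): (6.706580, -20.272846, -2.581303, 15.325000)
after step 5 (δ=0.09, a=1.3): (4.759306, -21.494473, -2.451648, 15.520000)
after step 6 (δ=-0.15, a=1.5): (2.963762, -22.976232, -2.671550, 15.745000)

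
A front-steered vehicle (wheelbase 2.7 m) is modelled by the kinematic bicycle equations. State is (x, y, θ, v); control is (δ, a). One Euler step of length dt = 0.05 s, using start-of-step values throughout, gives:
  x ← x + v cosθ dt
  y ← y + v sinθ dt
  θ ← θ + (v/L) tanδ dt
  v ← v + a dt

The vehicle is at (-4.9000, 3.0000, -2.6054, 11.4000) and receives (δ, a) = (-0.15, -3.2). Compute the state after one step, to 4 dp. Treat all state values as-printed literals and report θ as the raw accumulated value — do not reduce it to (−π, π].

(-5.3900, 2.7088, -2.6373, 11.2400)

x' = -4.9000 + 11.4000·cos(-2.6054)·0.05 = -5.3900
y' = 3.0000 + 11.4000·sin(-2.6054)·0.05 = 2.7088
θ' = -2.6054 + (11.4000/2.7)·tan(-0.15)·0.05 = -2.6373
v' = 11.4000 − 3.2000·0.05 = 11.2400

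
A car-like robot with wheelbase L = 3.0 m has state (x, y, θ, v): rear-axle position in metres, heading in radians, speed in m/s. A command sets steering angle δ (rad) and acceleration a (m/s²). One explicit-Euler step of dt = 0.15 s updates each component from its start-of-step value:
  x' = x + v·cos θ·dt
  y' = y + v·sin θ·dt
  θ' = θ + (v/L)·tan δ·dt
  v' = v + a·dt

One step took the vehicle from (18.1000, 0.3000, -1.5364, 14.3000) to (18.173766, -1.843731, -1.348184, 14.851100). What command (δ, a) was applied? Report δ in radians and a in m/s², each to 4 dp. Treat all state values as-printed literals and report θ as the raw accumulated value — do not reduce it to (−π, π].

a = (v'−v)/dt = (0.551100)/0.15 = 3.6740
Δθ = θ'−θ = 0.188216;  (v·dt/L) = 14.3000·0.15/3.0 = 0.715000
tan δ = Δθ·L/(v·dt) = 0.263239  →  δ = 0.2574

δ = 0.2574, a = 3.6740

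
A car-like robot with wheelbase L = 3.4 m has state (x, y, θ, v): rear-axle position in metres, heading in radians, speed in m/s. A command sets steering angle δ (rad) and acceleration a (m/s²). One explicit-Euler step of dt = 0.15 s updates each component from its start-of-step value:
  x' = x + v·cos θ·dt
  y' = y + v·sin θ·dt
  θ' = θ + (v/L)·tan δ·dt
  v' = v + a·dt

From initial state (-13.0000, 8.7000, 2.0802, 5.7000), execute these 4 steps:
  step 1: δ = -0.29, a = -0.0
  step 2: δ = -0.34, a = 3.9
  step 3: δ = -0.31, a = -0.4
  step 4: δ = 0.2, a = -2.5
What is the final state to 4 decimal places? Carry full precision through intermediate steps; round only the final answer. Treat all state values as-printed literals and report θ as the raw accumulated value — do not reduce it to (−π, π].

(-14.3329, 12.0123, 1.8831, 5.8500)

after step 1 (δ=-0.29, a=-0.0): (-13.416946, 9.446445, 2.005158, 5.700000)
after step 2 (δ=-0.34, a=3.9): (-13.776757, 10.222049, 1.916204, 6.285000)
after step 3 (δ=-0.31, a=-0.4): (-14.095954, 11.109118, 1.827383, 6.225000)
after step 4 (δ=0.2, a=-2.5): (-14.332921, 12.012299, 1.883054, 5.850000)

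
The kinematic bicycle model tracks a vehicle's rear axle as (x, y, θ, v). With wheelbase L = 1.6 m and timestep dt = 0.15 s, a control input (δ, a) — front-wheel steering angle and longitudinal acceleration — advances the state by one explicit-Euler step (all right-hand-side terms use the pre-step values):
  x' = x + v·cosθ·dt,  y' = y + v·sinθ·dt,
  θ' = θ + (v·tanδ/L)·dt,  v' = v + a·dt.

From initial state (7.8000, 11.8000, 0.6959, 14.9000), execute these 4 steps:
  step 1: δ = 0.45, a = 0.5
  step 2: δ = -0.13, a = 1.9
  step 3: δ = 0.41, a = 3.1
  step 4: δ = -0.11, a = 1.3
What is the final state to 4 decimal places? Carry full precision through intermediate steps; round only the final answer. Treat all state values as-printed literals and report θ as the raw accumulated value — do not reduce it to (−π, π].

(10.2623, 19.8490, 1.6461, 15.9200)

after step 1 (δ=0.45, a=0.5): (9.515311, 13.232806, 1.370668, 14.975000)
after step 2 (δ=-0.13, a=1.9): (9.961856, 15.434223, 1.187125, 15.260000)
after step 3 (δ=0.41, a=3.1): (10.818692, 17.556804, 1.808919, 15.725000)
after step 4 (δ=-0.11, a=1.3): (10.262313, 19.848997, 1.646098, 15.920000)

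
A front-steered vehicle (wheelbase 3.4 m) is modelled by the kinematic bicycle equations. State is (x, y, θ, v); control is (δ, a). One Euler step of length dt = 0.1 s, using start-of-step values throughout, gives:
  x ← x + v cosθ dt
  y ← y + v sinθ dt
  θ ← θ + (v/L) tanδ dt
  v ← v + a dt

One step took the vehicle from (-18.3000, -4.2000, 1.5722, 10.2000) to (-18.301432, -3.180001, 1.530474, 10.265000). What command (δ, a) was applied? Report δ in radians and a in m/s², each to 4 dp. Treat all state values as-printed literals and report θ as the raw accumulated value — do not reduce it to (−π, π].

a = (v'−v)/dt = (0.065000)/0.1 = 0.6500
Δθ = θ'−θ = -0.041726;  (v·dt/L) = 10.2000·0.1/3.4 = 0.300000
tan δ = Δθ·L/(v·dt) = -0.139087  →  δ = -0.1382

δ = -0.1382, a = 0.6500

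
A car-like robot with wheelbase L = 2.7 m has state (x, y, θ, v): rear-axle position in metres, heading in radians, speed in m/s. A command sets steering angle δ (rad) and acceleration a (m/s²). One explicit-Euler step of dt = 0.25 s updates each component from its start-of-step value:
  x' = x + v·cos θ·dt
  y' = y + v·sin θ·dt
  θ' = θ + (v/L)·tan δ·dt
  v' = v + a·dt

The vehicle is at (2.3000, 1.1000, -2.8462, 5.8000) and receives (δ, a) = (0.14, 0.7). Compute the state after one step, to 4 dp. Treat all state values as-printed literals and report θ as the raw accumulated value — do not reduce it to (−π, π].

(0.9128, 0.6779, -2.7705, 5.9750)

x' = 2.3000 + 5.8000·cos(-2.8462)·0.25 = 0.9128
y' = 1.1000 + 5.8000·sin(-2.8462)·0.25 = 0.6779
θ' = -2.8462 + (5.8000/2.7)·tan(0.14)·0.25 = -2.7705
v' = 5.8000 + 0.7000·0.25 = 5.9750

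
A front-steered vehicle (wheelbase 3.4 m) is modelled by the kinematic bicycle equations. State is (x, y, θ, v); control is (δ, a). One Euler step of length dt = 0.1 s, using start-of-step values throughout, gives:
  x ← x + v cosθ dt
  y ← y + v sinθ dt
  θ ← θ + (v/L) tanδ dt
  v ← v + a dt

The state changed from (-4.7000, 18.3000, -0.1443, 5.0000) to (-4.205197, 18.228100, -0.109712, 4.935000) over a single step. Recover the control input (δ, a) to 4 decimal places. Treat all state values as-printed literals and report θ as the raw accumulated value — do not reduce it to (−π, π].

δ = 0.2310, a = -0.6500

a = (v'−v)/dt = (-0.065000)/0.1 = -0.6500
Δθ = θ'−θ = 0.034588;  (v·dt/L) = 5.0000·0.1/3.4 = 0.147059
tan δ = Δθ·L/(v·dt) = 0.235198  →  δ = 0.2310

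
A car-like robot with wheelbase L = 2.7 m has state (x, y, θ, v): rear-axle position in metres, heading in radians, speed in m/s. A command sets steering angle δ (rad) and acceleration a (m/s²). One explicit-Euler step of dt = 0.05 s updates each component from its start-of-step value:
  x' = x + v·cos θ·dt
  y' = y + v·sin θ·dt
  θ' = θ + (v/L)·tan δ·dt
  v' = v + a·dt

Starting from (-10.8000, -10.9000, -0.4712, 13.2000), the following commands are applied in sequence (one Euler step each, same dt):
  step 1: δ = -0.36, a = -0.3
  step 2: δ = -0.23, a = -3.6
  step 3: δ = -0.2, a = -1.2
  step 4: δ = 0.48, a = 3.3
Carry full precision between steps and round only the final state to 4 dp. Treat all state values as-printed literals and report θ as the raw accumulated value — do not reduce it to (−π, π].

after step 1 (δ=-0.36, a=-0.3): (-10.211924, -11.199611, -0.563210, 13.185000)
after step 2 (δ=-0.23, a=-3.6): (-9.654498, -11.551586, -0.620380, 13.005000)
after step 3 (δ=-0.2, a=-1.2): (-9.125417, -11.929605, -0.669199, 12.945000)
after step 4 (δ=0.48, a=3.3): (-8.617767, -12.331132, -0.544397, 13.110000)

(-8.6178, -12.3311, -0.5444, 13.1100)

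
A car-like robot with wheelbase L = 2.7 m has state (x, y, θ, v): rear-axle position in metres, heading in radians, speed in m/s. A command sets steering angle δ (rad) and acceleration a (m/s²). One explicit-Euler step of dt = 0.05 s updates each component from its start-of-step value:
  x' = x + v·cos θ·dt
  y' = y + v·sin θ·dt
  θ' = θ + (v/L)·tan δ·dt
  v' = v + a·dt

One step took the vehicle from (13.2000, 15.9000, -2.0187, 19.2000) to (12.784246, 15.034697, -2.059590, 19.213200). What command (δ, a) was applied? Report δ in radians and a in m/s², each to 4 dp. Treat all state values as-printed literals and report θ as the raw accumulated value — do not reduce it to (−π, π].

δ = -0.1145, a = 0.2640

a = (v'−v)/dt = (0.013200)/0.05 = 0.2640
Δθ = θ'−θ = -0.040890;  (v·dt/L) = 19.2000·0.05/2.7 = 0.355556
tan δ = Δθ·L/(v·dt) = -0.115003  →  δ = -0.1145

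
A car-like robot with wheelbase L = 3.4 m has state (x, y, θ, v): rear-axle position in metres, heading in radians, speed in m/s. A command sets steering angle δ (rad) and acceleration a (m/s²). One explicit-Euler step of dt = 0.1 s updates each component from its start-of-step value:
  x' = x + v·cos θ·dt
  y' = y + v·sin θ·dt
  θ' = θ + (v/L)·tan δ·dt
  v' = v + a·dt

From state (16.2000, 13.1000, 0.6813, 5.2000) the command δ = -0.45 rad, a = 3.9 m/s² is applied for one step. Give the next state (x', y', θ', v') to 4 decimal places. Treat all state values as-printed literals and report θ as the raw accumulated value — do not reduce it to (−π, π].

(16.6039, 13.4275, 0.6074, 5.5900)

x' = 16.2000 + 5.2000·cos(0.6813)·0.1 = 16.6039
y' = 13.1000 + 5.2000·sin(0.6813)·0.1 = 13.4275
θ' = 0.6813 + (5.2000/3.4)·tan(-0.45)·0.1 = 0.6074
v' = 5.2000 + 3.9000·0.1 = 5.5900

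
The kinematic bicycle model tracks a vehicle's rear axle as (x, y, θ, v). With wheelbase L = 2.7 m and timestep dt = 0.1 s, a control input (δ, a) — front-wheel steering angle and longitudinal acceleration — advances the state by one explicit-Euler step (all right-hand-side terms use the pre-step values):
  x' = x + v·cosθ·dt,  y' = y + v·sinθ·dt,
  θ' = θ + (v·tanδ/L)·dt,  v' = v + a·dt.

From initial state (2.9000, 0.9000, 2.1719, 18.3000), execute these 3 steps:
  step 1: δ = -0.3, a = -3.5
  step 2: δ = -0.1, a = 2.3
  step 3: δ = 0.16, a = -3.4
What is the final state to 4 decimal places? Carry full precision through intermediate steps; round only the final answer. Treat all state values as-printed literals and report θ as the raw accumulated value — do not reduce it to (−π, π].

after step 1 (δ=-0.3, a=-3.5): (1.865038, 2.409223, 1.962239, 17.950000)
after step 2 (δ=-0.1, a=2.3): (1.180206, 4.068448, 1.895535, 18.180000)
after step 3 (δ=0.16, a=-3.4): (0.600153, 5.791429, 2.004197, 17.840000)

(0.6002, 5.7914, 2.0042, 17.8400)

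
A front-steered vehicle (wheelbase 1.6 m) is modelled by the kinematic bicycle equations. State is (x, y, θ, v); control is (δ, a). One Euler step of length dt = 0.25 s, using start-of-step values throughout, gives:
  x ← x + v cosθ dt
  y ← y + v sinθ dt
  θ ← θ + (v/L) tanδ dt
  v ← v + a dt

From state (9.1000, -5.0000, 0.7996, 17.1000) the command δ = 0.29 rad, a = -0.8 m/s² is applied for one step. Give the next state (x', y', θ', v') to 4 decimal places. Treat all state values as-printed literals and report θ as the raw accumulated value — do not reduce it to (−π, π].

(12.0796, -1.9345, 1.5969, 16.9000)

x' = 9.1000 + 17.1000·cos(0.7996)·0.25 = 12.0796
y' = -5.0000 + 17.1000·sin(0.7996)·0.25 = -1.9345
θ' = 0.7996 + (17.1000/1.6)·tan(0.29)·0.25 = 1.5969
v' = 17.1000 − 0.8000·0.25 = 16.9000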